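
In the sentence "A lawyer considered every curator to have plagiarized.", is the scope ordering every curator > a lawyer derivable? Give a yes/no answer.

*every curator* is an ECM subject; ECM complements are not islands, and the embedded quantifier may take matrix scope.
Clause-internal QR can adjoin the lower DP above the subject, yielding the inverse reading.

Yes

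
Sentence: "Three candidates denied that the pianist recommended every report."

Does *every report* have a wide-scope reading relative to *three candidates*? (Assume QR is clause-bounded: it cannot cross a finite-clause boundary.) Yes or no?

Structurally, *every report* is inside the finite complement clause *that the pianist recommended every report*.
Under clause-bounded QR, a quantifier in an embedded finite clause cannot raise into the matrix clause.
So *every report* cannot raise high enough to outscope *three candidates*; only the surface ordering *three candidates* > *every report* is available.

No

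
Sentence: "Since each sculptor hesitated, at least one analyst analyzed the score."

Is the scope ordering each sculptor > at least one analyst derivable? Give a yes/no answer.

No

The target quantifier *each sculptor* is part of the adjunct clause *since each sculptor hesitated*.
Adjuncts are opaque for quantifier raising; a quantifier in an adjunct stays inside it.
The ordering *each sculptor* > *at least one analyst* is therefore underivable.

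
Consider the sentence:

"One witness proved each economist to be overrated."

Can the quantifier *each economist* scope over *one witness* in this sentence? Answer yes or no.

*each economist* is an ECM subject; ECM complements are not islands, and the embedded quantifier may take matrix scope.
No island intervenes, so both surface and inverse scope are derivable.

Yes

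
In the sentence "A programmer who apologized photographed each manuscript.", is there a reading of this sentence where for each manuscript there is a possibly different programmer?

Yes

The described interpretation is the *each manuscript* > *a programmer* scoping.
The RC *who apologized* is an island, but *each manuscript* is not inside it — it is the matrix object, a clausemate of *a programmer*.
Ordinary QR to a clause-peripheral position gives the wide-scope LF for the lower DP.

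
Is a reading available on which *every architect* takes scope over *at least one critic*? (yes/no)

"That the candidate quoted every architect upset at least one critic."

*every architect* occurs within the sentential subject *that the candidate quoted every architect*.
Clausal subjects are scope islands; QR from inside the subject into the matrix is barred.
*every architect* is confined to the island and cannot take scope over *at least one critic*.

No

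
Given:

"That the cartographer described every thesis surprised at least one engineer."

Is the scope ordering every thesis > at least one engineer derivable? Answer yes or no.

No

*every thesis* is embedded in the sentential subject *that the cartographer described every thesis*.
The subject-island constraint blocks QR out of a clausal subject.
There is no licit LF on which *every thesis* c-commands *at least one engineer*.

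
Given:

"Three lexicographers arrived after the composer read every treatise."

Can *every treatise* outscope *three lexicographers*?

*every treatise* is embedded in the adjunct clause *after the composer read every treatise*.
Since the clause is an adjunct (not a complement), the Adjunct Condition blocks QR across its edge.
*every treatise* > *three lexicographers* would require crossing that boundary, which is illicit.

No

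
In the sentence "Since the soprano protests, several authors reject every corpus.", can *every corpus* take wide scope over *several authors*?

The adjunct island is irrelevant here — *every corpus* and *several authors* are both in the matrix clause.
Since no island is crossed, the inverse ordering is licensed alongside surface scope.

Yes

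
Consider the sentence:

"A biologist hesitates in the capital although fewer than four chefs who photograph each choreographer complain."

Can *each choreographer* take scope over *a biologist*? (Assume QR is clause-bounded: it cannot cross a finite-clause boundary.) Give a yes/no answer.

The target quantifier *each choreographer* is part of the relative clause *who photograph each choreographer*, which is itself inside the adjunct *although fewer than four chefs who photograph each choreographer complain*.
Both the relative clause and the enclosing adjunct are scope islands; QR cannot cross either.
So *each choreographer* cannot raise to a position above *a biologist*.
(Only the surface reading survives: one fixed biologist with respect to all the relevant choreographers.)

No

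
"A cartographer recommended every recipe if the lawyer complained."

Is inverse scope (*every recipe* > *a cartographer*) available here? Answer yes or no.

Yes

*every recipe* is a matrix argument; the adjunct is an island but the target quantifier is outside it.
No island intervenes, so both surface and inverse scope are derivable.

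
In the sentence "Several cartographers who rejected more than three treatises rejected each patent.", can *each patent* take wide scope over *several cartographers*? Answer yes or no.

Yes

Although the sentence contains a relative clause (*who rejected more than three treatises*), *each patent* is outside it, in the matrix VP.
With no island boundary between them, the object can take inverse scope over the subject via ordinary QR within the clause.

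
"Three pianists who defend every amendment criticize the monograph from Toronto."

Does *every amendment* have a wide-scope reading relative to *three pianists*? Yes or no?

No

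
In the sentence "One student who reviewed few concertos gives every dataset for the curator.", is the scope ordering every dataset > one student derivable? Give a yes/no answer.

*every dataset* is a matrix argument; only *one student* is modified by the relative clause *who reviewed few concertos*, so the RC island is irrelevant to the target quantifier.
Clause-internal QR can adjoin the lower DP above the subject, yielding the inverse reading.

Yes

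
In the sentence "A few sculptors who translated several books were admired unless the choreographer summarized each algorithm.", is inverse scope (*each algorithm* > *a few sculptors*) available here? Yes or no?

*each algorithm* occurs within the adjunct clause *unless the choreographer summarized each algorithm*.
The adjunct-island constraint bars QR out of an adverbial clause.
*each algorithm* is confined to the island and cannot take scope over *a few sculptors*.

No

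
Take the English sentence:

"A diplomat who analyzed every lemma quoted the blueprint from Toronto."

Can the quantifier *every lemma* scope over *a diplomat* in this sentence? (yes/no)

*every lemma* is embedded in the relative clause *who analyzed every lemma*.
Quantifiers inside a relative clause are trapped there; the RC boundary blocks QR.
So *every lemma* cannot raise to a position above *a diplomat*.
(Only the surface reading survives: one fixed diplomat with respect to all the relevant lemmas.)

No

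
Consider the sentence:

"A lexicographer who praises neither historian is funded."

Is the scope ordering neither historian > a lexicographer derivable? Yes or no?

No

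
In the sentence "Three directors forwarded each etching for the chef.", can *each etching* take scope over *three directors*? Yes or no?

*each etching* is the matrix object and *three directors* the matrix subject; the two are clausemates.
No island intervenes, so both surface and inverse scope are derivable.

Yes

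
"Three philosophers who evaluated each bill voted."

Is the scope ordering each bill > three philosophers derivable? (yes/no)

Structurally, *each bill* is inside the relative clause *who evaluated each bill*.
QR out of a relative clause is ruled out by the relative-clause island constraint.
So the wide-scope reading for *each bill* is blocked.

No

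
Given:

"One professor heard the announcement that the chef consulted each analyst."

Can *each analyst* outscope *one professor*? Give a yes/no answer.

*each analyst* occurs within the complex NP *the announcement that the chef consulted each analyst*.
Since the clause is the complement of a nominal head, the CNPC blocks scope extraction.
Hence only narrow scope for *each analyst* (under *one professor*) survives.
(Only the surface reading survives: one fixed professor with respect to all the relevant analysts.)

No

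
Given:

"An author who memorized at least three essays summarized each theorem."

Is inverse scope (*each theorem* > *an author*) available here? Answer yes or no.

Although the sentence contains a relative clause (*who memorized at least three essays*), *each theorem* is outside it, in the matrix VP.
Clause-internal QR can adjoin the lower DP above the subject, yielding the inverse reading.
Both orderings are possible: *an author* > *each theorem* and *each theorem* > *an author*.

Yes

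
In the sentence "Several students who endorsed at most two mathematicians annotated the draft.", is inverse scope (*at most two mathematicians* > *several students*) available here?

*at most two mathematicians* occurs within the relative clause *who endorsed at most two mathematicians*.
The relative clause forms an island for QR, so the quantifier is confined to the head noun's restrictor.
*at most two mathematicians* > *several students* would require crossing that boundary, which is illicit.

No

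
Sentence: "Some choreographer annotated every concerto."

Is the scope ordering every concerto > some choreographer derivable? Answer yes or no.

Yes

*every concerto* and *some choreographer* are in the same minimal clause.
Nothing blocks QR of the lower DP to a position above the higher one, so inverse scope is available.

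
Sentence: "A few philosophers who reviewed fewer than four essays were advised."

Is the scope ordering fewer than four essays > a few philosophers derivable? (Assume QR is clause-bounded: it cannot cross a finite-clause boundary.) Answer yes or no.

No

*fewer than four essays* occurs within the relative clause *who reviewed fewer than four essays*.
Relative clauses are scope islands: a quantifier cannot QR out of a relative clause to take scope in the matrix clause.
The inverse ordering *fewer than four essays* > *a few philosophers* is therefore underivable.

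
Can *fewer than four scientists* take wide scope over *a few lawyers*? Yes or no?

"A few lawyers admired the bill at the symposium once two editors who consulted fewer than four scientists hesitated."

*fewer than four scientists* is embedded in the relative clause *who consulted fewer than four scientists*, which is itself inside the adjunct *once two editors who consulted fewer than four scientists hesitated*.
Both the relative clause and the enclosing adjunct are scope islands; QR cannot cross either.
There is no licit LF on which *fewer than four scientists* c-commands *a few lawyers*.

No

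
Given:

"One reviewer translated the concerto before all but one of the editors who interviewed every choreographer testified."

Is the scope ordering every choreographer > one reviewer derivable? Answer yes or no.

No

*every choreographer* occurs within the relative clause *who interviewed every choreographer*, which is itself inside the adjunct *before all but one of the editors who interviewed every choreographer testified*.
Both the relative clause and the enclosing adjunct are scope islands; QR cannot cross either.
So *every choreographer* cannot raise high enough to outscope *one reviewer*; only the surface ordering *one reviewer* > *every choreographer* is available.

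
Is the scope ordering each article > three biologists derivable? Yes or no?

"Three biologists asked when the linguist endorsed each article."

No

Structurally, *each article* is inside the embedded question *when the linguist endorsed each article*.
Embedded questions are wh-islands: a quantifier inside an indirect question cannot QR into the matrix clause.
*each article* is confined to the island and cannot take scope over *three biologists*.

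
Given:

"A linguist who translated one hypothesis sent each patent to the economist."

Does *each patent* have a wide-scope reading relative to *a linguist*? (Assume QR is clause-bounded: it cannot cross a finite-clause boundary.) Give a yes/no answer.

The RC *who translated one hypothesis* is an island, but *each patent* is not inside it — it is the matrix object, a clausemate of *a linguist*.
QR within a single clause is free, so the lower quantifier may take scope over the higher one.

Yes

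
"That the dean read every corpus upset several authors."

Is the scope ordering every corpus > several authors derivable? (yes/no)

No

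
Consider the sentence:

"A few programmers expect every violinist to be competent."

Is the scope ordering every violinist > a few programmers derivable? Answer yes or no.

*every violinist* is an ECM subject; ECM complements are not islands, and the embedded quantifier may take matrix scope.
With no island boundary between them, the object can take inverse scope over the subject via ordinary QR within the clause.

Yes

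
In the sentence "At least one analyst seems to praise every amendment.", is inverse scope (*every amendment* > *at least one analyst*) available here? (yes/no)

Yes

*every amendment* is the object of the infinitival complement of a raising predicate; raising infinitives are transparent for QR, so the two DPs are in effect clausemates.
Clause-internal QR can adjoin the lower DP above the subject, yielding the inverse reading.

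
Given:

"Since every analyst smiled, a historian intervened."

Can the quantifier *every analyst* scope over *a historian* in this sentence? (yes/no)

No

The DP *every analyst* is contained in the adjunct clause *since every analyst smiled*.
The adjunct-island constraint bars QR out of an adverbial clause.
So *every analyst* cannot raise to a position above *a historian*.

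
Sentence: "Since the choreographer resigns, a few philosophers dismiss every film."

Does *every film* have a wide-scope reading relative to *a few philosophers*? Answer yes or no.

The adjunct island is irrelevant here — *every film* and *a few philosophers* are both in the matrix clause.
Clause-internal QR can adjoin the lower DP above the subject, yielding the inverse reading.

Yes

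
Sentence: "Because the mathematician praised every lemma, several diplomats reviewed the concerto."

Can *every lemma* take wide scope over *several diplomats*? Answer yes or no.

*every lemma* sits inside the adjunct clause *because the mathematician praised every lemma*.
Since the clause is an adjunct (not a complement), the Adjunct Condition blocks QR across its edge.
*every lemma* is confined to the island and cannot take scope over *several diplomats*.

No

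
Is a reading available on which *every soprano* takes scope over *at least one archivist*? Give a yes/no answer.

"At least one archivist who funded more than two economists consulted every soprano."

Yes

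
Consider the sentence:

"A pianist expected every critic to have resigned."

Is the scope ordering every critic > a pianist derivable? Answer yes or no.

The ECM infinitive is scope-transparent — *every critic* is free to raise above *a pianist*.
With no island boundary between them, the object can take inverse scope over the subject via ordinary QR within the clause.
Both orderings are possible: *a pianist* > *every critic* and *every critic* > *a pianist*.

Yes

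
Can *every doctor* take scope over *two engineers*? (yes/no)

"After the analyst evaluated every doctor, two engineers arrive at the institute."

Structurally, *every doctor* is inside the adjunct clause *after the analyst evaluated every doctor*.
Adverbial clauses are not L-marked, so they are barriers for QR — the quantifier cannot escape the adjunct.
The ordering *every doctor* > *two engineers* is therefore underivable.

No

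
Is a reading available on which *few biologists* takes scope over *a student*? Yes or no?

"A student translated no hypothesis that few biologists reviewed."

*few biologists* occurs within the relative clause *that few biologists reviewed* modifying *no hypothesis*.
Relative clauses block scope extraction: QR cannot target a position outside the modified NP.
The inverse ordering *few biologists* > *a student* is therefore underivable.

No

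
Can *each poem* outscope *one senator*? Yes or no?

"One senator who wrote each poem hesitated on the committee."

*each poem* is embedded in the relative clause *who wrote each poem*.
QR out of a relative clause is ruled out by the relative-clause island constraint.
So *each poem* cannot raise high enough to outscope *one senator*; only the surface ordering *one senator* > *each poem* is available.
(Only the surface reading survives: one fixed senator with respect to all the relevant poems.)

No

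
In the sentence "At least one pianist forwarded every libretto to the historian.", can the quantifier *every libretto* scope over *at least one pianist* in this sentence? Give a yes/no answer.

Yes

*every libretto* and *at least one pianist* are in the same minimal clause.
Nothing blocks QR of the lower DP to a position above the higher one, so inverse scope is available.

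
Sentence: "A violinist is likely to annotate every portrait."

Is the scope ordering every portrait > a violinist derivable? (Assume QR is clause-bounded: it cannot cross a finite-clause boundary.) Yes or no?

Infinitival complements of raising predicates do not block QR; *every portrait* and *a violinist* are effectively clausemates.
Since no island is crossed, the inverse ordering is licensed alongside surface scope.
Both orderings are possible: *a violinist* > *every portrait* and *every portrait* > *a violinist*.

Yes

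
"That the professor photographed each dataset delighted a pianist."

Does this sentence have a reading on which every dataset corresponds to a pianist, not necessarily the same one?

No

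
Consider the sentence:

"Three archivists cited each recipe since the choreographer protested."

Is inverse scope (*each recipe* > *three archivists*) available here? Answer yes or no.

Yes

*each recipe* is a matrix argument; the adjunct is an island but the target quantifier is outside it.
Since no island is crossed, the inverse ordering is licensed alongside surface scope.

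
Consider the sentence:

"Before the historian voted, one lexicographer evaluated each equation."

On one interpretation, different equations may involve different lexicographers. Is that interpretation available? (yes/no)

That reading corresponds to *each equation* > *one lexicographer*.
Neither queried DP is inside the adjunct, so the adjunct-island constraint does not apply.
With no island boundary between them, the object can take inverse scope over the subject via ordinary QR within the clause.

Yes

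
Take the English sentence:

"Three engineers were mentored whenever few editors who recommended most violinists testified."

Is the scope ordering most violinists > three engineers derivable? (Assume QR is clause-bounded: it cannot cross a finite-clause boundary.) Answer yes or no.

*most violinists* sits inside the relative clause *who recommended most violinists*, which is itself inside the adjunct *whenever few editors who recommended most violinists testified*.
Both the relative clause and the enclosing adjunct are scope islands; QR cannot cross either.
So *most violinists* cannot raise to a position above *three engineers*.

No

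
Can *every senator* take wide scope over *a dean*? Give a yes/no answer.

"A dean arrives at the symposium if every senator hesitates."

No

The DP *every senator* is contained in the adjunct clause *if every senator hesitates*.
Adjuncts are opaque for quantifier raising; a quantifier in an adjunct stays inside it.
There is no licit LF on which *every senator* c-commands *a dean*.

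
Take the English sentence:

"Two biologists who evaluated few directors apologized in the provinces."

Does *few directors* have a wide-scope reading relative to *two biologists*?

*few directors* is embedded in the relative clause *who evaluated few directors*.
A relative clause is a scope island — quantifier raising cannot cross its boundary.
The inverse ordering *few directors* > *two biologists* is therefore underivable.

No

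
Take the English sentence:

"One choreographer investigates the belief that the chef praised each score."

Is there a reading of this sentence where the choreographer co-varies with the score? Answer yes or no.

This is the *each score* > *one choreographer* reading.
*each score* sits inside the complex NP *the belief that the chef praised each score*.
The complex NP is opaque for QR — the quantifier is frozen inside the noun's complement.
There is no licit LF on which *each score* c-commands *one choreographer*.
(Only the surface reading survives: one fixed choreographer with respect to all the relevant scores.)

No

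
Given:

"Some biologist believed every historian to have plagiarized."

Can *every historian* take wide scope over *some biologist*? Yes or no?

Yes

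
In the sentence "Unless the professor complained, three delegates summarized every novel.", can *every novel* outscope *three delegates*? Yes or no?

*every novel* is a matrix argument; the adjunct is an island but the target quantifier is outside it.
Nothing blocks QR of the lower DP to a position above the higher one, so inverse scope is available.
The sentence is scopally ambiguous between *three delegates* > *every novel* and *every novel* > *three delegates*.

Yes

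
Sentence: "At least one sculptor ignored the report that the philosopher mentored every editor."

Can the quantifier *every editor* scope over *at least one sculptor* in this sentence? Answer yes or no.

No

*every editor* is embedded in the complex NP *the report that the philosopher mentored every editor*.
Noun-complement clauses are scope islands (the Complex NP Constraint): a quantifier inside one cannot scope into the matrix.
So *every editor* cannot raise high enough to outscope *at least one sculptor*; only the surface ordering *at least one sculptor* > *every editor* is available.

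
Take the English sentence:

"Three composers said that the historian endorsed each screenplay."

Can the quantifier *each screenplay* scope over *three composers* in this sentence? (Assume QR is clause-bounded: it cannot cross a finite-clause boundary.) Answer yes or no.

No

*each screenplay* occurs within the finite complement clause *that the historian endorsed each screenplay*.
Finite CP is the ceiling for QR here, by assumption.
So the wide-scope reading for *each screenplay* is blocked.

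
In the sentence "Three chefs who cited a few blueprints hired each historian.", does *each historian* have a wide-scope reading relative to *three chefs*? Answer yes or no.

Yes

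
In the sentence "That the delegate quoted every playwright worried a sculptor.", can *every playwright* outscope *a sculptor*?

No

The target quantifier *every playwright* is part of the sentential subject *that the delegate quoted every playwright*.
The subject-island constraint blocks QR out of a clausal subject.
The ordering *every playwright* > *a sculptor* is therefore underivable.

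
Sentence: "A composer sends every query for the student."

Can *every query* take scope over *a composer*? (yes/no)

Yes

Both DPs are arguments of the same predicate; there is no clause or island boundary between them.
Ordinary QR to a clause-peripheral position gives the wide-scope LF for the lower DP.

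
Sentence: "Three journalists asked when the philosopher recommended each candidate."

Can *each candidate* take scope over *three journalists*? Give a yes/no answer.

*each candidate* is embedded in the embedded question *when the philosopher recommended each candidate*.
The wh-island constraint blocks QR out of an embedded interrogative.
The inverse ordering *each candidate* > *three journalists* is therefore underivable.

No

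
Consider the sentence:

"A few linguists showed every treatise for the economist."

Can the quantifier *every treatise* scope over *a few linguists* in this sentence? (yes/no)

Yes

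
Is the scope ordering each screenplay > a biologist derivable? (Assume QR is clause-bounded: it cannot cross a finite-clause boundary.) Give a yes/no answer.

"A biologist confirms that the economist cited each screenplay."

*each screenplay* occurs within the finite complement clause *that the economist cited each screenplay*.
With QR restricted to its own tensed clause, the embedded quantifier cannot reach a matrix scope position.
*each screenplay* is confined to the island and cannot take scope over *a biologist*.

No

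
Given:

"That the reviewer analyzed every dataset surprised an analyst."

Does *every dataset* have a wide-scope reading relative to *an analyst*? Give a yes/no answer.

The DP *every dataset* is contained in the sentential subject *that the reviewer analyzed every dataset*.
Clausal subjects are scope islands; QR from inside the subject into the matrix is barred.
*every dataset* > *an analyst* would require crossing that boundary, which is illicit.

No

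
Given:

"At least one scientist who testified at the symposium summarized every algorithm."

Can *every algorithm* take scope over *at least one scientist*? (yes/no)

Yes

Although the sentence contains a relative clause (*who testified at the symposium*), *every algorithm* is outside it, in the matrix VP.
QR within a single clause is free, so the lower quantifier may take scope over the higher one.
The sentence is scopally ambiguous between *at least one scientist* > *every algorithm* and *every algorithm* > *at least one scientist*.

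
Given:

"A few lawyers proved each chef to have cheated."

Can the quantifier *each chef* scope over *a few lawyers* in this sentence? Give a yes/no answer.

Yes

The ECM infinitive is scope-transparent — *each chef* is free to raise above *a few lawyers*.
Since no island is crossed, the inverse ordering is licensed alongside surface scope.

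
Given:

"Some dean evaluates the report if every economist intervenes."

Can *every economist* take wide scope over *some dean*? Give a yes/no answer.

No

The DP *every economist* is contained in the adjunct clause *if every economist intervenes*.
Adverbial clauses are not L-marked, so they are barriers for QR — the quantifier cannot escape the adjunct.
*every economist* is confined to the island and cannot take scope over *some dean*.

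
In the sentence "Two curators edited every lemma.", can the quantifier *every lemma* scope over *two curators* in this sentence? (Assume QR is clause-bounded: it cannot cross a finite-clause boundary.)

*two curators* and *every lemma* are co-arguments of the matrix verb, with nothing but a clause-internal boundary between them.
With no island boundary between them, the object can take inverse scope over the subject via ordinary QR within the clause.
Both orderings are possible: *two curators* > *every lemma* and *every lemma* > *two curators*.

Yes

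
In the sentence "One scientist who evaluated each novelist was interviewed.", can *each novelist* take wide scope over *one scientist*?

No

Structurally, *each novelist* is inside the relative clause *who evaluated each novelist*.
Relative clauses block scope extraction: QR cannot target a position outside the modified NP.
There is no licit LF on which *each novelist* c-commands *one scientist*.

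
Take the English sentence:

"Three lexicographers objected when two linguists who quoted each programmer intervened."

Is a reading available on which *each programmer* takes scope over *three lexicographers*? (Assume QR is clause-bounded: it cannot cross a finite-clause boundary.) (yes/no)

No

*each programmer* is embedded in the relative clause *who quoted each programmer*, which is itself inside the adjunct *when two linguists who quoted each programmer intervened*.
Even if one barrier were somehow void, the other would still block QR.
So *each programmer* cannot raise high enough to outscope *three lexicographers*; only the surface ordering *three lexicographers* > *each programmer* is available.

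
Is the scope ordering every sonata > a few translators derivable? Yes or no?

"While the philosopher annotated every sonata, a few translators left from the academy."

Structurally, *every sonata* is inside the adjunct clause *while the philosopher annotated every sonata*.
Adverbial clauses are not L-marked, so they are barriers for QR — the quantifier cannot escape the adjunct.
The ordering *every sonata* > *a few translators* is therefore underivable.

No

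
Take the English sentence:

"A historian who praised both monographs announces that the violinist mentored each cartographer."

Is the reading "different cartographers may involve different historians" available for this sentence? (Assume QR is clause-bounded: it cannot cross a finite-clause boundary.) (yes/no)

No

The described interpretation is the *each cartographer* > *a historian* scoping.
The target quantifier *each cartographer* is part of the finite complement clause *that the violinist mentored each cartographer*.
Given the clause-boundedness assumption, QR cannot cross the finite CP into the matrix.
So *each cartographer* cannot raise to a position above *a historian*.
(Only the surface reading survives: one fixed historian with respect to all the relevant cartographers.)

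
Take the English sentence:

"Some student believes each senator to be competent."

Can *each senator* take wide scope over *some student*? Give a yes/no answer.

Yes

*each senator* is an ECM subject; ECM complements are not islands, and the embedded quantifier may take matrix scope.
Clause-internal QR can adjoin the lower DP above the subject, yielding the inverse reading.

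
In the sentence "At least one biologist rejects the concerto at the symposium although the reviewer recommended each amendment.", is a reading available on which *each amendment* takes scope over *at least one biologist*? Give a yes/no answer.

The target quantifier *each amendment* is part of the adjunct clause *although the reviewer recommended each amendment*.
Since the clause is an adjunct (not a complement), the Adjunct Condition blocks QR across its edge.
*each amendment* is confined to the island and cannot take scope over *at least one biologist*.

No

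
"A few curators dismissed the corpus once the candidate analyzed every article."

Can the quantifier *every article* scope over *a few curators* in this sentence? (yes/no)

No

*every article* occurs within the adjunct clause *once the candidate analyzed every article*.
Scope out of an adjunct clause is unavailable: QR respects the adjunct-island constraint.
Hence only narrow scope for *every article* (under *a few curators*) survives.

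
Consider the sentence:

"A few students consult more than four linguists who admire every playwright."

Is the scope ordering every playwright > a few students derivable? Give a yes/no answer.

No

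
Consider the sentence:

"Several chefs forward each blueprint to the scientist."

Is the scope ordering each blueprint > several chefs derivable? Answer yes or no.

Yes

Both DPs are arguments of the same predicate; there is no clause or island boundary between them.
QR within a single clause is free, so the lower quantifier may take scope over the higher one.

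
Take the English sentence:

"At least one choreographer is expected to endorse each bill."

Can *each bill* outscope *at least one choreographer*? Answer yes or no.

Yes

Infinitival complements of raising predicates do not block QR; *each bill* and *at least one choreographer* are effectively clausemates.
Ordinary QR to a clause-peripheral position gives the wide-scope LF for the lower DP.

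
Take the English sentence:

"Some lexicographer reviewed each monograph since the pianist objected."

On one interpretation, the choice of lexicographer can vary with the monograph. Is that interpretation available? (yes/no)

This is the *each monograph* > *some lexicographer* reading.
*each monograph* is a matrix argument; the adjunct is an island but the target quantifier is outside it.
Ordinary QR to a clause-peripheral position gives the wide-scope LF for the lower DP.
The sentence is scopally ambiguous between *some lexicographer* > *each monograph* and *each monograph* > *some lexicographer*.

Yes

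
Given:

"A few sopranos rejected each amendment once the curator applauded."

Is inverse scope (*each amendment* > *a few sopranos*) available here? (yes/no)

Neither queried DP is inside the adjunct, so the adjunct-island constraint does not apply.
Clause-internal QR can adjoin the lower DP above the subject, yielding the inverse reading.

Yes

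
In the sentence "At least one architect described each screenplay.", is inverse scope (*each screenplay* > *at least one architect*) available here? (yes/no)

Both DPs are arguments of the same predicate; there is no clause or island boundary between them.
With no island boundary between them, the object can take inverse scope over the subject via ordinary QR within the clause.
Both orderings are possible: *at least one architect* > *each screenplay* and *each screenplay* > *at least one architect*.

Yes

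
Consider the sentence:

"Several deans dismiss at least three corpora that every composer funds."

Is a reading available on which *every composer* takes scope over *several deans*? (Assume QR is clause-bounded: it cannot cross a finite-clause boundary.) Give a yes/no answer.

*every composer* occurs within the relative clause *that every composer funds* modifying *at least three corpora*.
Relative clauses block scope extraction: QR cannot target a position outside the modified NP.
*every composer* is confined to the island and cannot take scope over *several deans*.

No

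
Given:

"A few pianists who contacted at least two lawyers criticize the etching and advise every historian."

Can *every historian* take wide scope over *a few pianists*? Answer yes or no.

No

The target quantifier *every historian* is part of one conjunct of the coordinate structure (*advise every historian*).
QR out of a conjunct would have to apply non-ATB, which the CSC forbids.
Hence only narrow scope for *every historian* (under *a few pianists*) survives.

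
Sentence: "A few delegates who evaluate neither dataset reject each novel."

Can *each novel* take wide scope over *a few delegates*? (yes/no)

Yes

Although the sentence contains a relative clause (*who evaluate neither dataset*), *each novel* is outside it, in the matrix VP.
Clause-internal QR can adjoin the lower DP above the subject, yielding the inverse reading.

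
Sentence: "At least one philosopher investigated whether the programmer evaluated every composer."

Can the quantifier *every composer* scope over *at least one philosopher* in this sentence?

*every composer* occurs within the embedded question *whether the programmer evaluated every composer*.
An indirect question is a wh-island; the filled [Spec,CP] blocks QR across the CP edge.
So the wide-scope reading for *every composer* is blocked.
(Only the surface reading survives: one fixed philosopher with respect to all the relevant composers.)

No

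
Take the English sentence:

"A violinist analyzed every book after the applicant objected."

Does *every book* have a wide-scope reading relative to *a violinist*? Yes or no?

Yes

The adjunct island is irrelevant here — *every book* and *a violinist* are both in the matrix clause.
No island intervenes, so both surface and inverse scope are derivable.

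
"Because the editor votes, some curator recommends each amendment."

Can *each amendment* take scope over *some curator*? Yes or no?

Yes

The adjunct island is irrelevant here — *each amendment* and *some curator* are both in the matrix clause.
With no island boundary between them, the object can take inverse scope over the subject via ordinary QR within the clause.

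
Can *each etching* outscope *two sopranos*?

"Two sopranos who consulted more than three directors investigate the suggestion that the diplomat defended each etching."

No

The target quantifier *each etching* is part of the complex NP *the suggestion that the diplomat defended each etching*.
A that-clause complement to a noun is an island; QR cannot cross the NP boundary.
Hence only narrow scope for *each etching* (under *two sopranos*) survives.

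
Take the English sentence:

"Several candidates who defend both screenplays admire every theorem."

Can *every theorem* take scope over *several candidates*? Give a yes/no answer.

Yes

*every theorem* sits in the matrix clause, not in the relative clause on *several candidates*.
Ordinary QR to a clause-peripheral position gives the wide-scope LF for the lower DP.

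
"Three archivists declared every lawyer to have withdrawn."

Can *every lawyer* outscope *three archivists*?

Yes

*every lawyer* is the subject of an ECM infinitive — the infinitival complement of an ECM verb is not a scope island, so *every lawyer* can raise into the matrix clause.
Clause-internal QR can adjoin the lower DP above the subject, yielding the inverse reading.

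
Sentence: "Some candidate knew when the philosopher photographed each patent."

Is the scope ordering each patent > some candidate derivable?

The DP *each patent* is contained in the embedded question *when the philosopher photographed each patent*.
Embedded wh-clauses are opaque for QR, so the quantifier stays inside the question.
There is no licit LF on which *each patent* c-commands *some candidate*.

No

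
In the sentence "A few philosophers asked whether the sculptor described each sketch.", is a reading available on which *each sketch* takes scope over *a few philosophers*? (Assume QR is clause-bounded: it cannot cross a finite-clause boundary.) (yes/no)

No

Structurally, *each sketch* is inside the embedded question *whether the sculptor described each sketch*.
An indirect question is a wh-island; the filled [Spec,CP] blocks QR across the CP edge.
So *each sketch* cannot raise to a position above *a few philosophers*.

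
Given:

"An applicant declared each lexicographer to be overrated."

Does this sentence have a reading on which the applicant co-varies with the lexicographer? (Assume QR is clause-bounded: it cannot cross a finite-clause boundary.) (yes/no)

That reading corresponds to *each lexicographer* > *an applicant*.
*each lexicographer* is an ECM subject; ECM complements are not islands, and the embedded quantifier may take matrix scope.
No island intervenes, so both surface and inverse scope are derivable.

Yes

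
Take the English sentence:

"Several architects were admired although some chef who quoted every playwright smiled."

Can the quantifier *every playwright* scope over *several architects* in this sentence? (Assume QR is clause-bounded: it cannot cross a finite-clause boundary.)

No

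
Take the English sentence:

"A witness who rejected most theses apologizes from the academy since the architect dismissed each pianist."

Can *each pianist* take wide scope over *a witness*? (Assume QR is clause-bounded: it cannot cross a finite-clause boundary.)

No

The DP *each pianist* is contained in the adjunct clause *since the architect dismissed each pianist*.
Adjuncts are opaque for quantifier raising; a quantifier in an adjunct stays inside it.
So the wide-scope reading for *each pianist* is blocked.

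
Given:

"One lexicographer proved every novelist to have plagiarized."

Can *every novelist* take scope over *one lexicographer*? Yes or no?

Yes

ECM infinitives lack a CP barrier, so *every novelist* can QR over the matrix subject *one lexicographer*.
Clause-internal QR can adjoin the lower DP above the subject, yielding the inverse reading.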